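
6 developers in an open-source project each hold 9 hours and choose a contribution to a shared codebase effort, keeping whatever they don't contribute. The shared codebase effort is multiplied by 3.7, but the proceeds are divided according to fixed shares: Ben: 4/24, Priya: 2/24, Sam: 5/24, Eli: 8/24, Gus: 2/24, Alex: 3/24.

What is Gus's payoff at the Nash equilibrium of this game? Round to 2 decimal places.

11.78 hours

Each unit j contributes comes back to j as 3.7 × (j's share), so j prefers to contribute only if that share exceeds 1/3.7 = 0.2703; otherwise keeping the unit dominates.
Eli alone (share 8/24) is above the threshold, contributing 9; the remaining 5 contribute 0. Total contributed: 9.
Gus keeps 9 and receives 3.7 × 9 × 2/24 = 2.78 from the shared codebase effort, for a payoff of 11.78.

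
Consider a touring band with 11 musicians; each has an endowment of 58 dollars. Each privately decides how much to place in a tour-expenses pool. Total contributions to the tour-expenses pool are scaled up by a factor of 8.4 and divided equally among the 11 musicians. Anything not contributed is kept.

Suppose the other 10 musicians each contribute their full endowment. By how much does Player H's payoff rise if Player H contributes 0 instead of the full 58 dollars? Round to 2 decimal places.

Switching from a contribution of 58 to 0 lets Player H keep an extra 58 dollars, but lowers the tour-expenses pool by 58, which costs Player H their own share of that drop: 8.4/11 × 58 = 44.29.
Net gain = 58 − 44.29 = 13.71. The private return per contributed unit (0.7636) is below 1, so free-riding is indeed the best response regardless of what the others do.

13.71 dollars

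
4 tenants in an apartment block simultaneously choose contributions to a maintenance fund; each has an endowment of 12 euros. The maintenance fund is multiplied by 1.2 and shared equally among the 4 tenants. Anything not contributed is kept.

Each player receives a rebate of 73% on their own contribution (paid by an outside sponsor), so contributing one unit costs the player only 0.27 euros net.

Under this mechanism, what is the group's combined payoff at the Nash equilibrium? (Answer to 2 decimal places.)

The effective private return per unit is now (1.2/4) / 0.27 = 1.1111 > 1, so every player's dominant strategy flips to full contribution.
So the Nash equilibrium is full contribution by all 4; the group earns 4 × (12 × 0.73 + 1.2 × 12) = 92.64.

92.64 euros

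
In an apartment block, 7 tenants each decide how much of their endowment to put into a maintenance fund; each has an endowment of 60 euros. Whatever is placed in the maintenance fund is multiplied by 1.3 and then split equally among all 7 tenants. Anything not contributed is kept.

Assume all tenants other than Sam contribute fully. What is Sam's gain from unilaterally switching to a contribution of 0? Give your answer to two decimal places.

48.86 euros

Switching from a contribution of 60 to 0 lets Sam keep an extra 60 euros, but lowers the maintenance fund by 60, which costs Sam their own share of that drop: 1.3/7 × 60 = 11.14.
Net gain = 60 − 11.14 = 48.86. The private return per contributed unit (0.1857) is below 1, so free-riding is indeed the best response regardless of what the others do.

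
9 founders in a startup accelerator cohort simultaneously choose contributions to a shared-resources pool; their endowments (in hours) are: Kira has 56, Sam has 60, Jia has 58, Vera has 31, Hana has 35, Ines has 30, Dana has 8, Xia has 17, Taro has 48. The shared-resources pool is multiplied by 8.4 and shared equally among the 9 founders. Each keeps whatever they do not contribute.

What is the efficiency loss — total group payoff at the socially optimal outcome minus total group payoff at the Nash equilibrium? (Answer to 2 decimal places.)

The private return per contributed unit is 8.4/9 = 0.9333 < 1 for every player regardless of endowment, so the Nash equilibrium is zero contribution and the group total is Σ E_j = 56 + 60 + 58 + 31 + 35 + 30 + 8 + 17 + 48 = 343.
Each contributed unit returns 8.400 to the group, so the social optimum is full contribution by everyone: group total = 8.400 × 343 = 2881.20.
Efficiency loss = (8.400 − 1) × 343 = 2538.20.

2538.20 hours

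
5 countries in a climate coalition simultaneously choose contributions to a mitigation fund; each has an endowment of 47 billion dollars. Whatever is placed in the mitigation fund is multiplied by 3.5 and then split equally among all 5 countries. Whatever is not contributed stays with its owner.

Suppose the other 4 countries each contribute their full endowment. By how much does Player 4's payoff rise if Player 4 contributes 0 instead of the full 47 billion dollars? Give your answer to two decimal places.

Switching from a contribution of 47 to 0 lets Player 4 keep an extra 47 billion dollars, but lowers the mitigation fund by 47, which costs Player 4 their own share of that drop: 3.5/5 × 47 = 32.90.
Net gain = 47 − 32.90 = 14.10. The private return per contributed unit (0.7000) is below 1, so free-riding is indeed the best response regardless of what the others do.

14.10 billion dollars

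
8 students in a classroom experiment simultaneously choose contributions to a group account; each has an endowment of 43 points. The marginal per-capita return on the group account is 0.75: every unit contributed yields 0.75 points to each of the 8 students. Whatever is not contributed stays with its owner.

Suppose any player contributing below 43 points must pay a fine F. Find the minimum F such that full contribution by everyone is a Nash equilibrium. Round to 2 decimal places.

10.75 points

Given the others contribute fully, the best deviation is to contribute 0 (any partial contribution still incurs the fine and gives up units whose private return 0.75 is below 1).
Deviating from 43 to 0 saves 43 points but forfeits the deviator's share of the drop in the group account: 0.75 × 43 = 32.25.
So the deviation gain is 43 − 32.25 = 10.75, and the fine must be at least 10.75 points to wipe it out.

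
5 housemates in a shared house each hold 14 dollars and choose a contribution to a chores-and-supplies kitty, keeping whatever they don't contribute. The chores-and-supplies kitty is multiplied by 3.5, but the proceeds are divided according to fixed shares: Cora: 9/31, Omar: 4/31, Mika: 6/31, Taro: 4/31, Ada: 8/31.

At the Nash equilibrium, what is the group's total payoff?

105.00 dollars

A player with share s gets back 3.5·s per unit contributed, so full contribution is dominant for anyone with s > 1/3.5 = 0.2857 and zero contribution is dominant for anyone below.
Only Cora (9/31) clears that bar, contributing 14; the remaining 4 contribute 0. Total contributed: 14.
The chores-and-supplies kitty pays out 3.5 × 14 = 49.00 in total (split across the unequal shares, but the aggregate is all that matters for the group sum).
The 4 free-riders keep 14 each, adding 56. Group total = 56 + 49.00 = 105.00.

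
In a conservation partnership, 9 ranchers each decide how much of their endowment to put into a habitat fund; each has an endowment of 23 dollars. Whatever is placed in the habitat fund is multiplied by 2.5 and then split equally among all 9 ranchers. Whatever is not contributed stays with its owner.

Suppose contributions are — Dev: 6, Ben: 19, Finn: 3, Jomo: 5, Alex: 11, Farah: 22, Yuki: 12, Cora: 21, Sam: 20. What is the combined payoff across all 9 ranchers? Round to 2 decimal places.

Total contributed: 6 + 19 + 3 + 5 + 11 + 22 + 12 + 21 + 20 = 119; total kept: 9 × 23 − 119 = 88.
The habitat fund pays out 2.5 × 119 = 297.50 in aggregate.
Group total = 88 + 297.50 = 385.50.

385.50 dollars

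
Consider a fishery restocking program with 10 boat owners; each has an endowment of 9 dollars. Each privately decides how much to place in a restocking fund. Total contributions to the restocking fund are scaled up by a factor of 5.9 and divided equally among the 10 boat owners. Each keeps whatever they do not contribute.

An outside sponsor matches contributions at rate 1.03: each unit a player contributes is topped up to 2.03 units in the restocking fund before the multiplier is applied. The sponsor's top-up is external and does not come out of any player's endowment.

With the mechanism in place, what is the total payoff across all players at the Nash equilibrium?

1077.93 dollars

Under the mechanism each unit contributed yields 5.9 × 2.03 / 10 = 1.1977 back to its contributor per unit of net cost, which exceeds 1, making full contribution the dominant choice for everyone.
At the Nash equilibrium everyone contributes 9. Group total payoff = 5.9 × 2.03 × 90 = 1077.93.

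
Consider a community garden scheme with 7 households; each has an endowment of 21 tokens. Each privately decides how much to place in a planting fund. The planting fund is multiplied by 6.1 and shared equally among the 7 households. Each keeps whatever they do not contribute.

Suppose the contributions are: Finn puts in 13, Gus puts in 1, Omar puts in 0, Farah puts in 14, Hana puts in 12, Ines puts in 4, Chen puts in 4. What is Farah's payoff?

Total contributed: 13 + 1 + 0 + 14 + 12 + 4 + 4 = 48.
Each receives 6.1 × 48 / 7 = 41.83 from the planting fund.
Farah keeps 21 − 14 = 7, so Farah's payoff is 7 + 41.83 = 48.83.

48.83 tokens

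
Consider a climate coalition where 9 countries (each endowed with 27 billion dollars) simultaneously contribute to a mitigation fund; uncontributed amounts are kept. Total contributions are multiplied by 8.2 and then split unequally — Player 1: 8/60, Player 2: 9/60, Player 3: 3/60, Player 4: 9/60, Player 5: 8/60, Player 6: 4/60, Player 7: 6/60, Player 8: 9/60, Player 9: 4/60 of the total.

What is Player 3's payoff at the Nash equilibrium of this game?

For player j, contributing a unit is worthwhile iff 8.2 × (j's share) ≥ 1, i.e. iff j's share is at least 0.1220.
Player 1, Player 2, Player 4, Player 5 and Player 8 are above the threshold, contributing 27 each; the remaining 4 contribute 0. Total contributed: 135.
Player 3 keeps 27 and receives 8.2 × 135 × 3/60 = 55.35 from the mitigation fund, for a payoff of 82.35.

82.35 billion dollars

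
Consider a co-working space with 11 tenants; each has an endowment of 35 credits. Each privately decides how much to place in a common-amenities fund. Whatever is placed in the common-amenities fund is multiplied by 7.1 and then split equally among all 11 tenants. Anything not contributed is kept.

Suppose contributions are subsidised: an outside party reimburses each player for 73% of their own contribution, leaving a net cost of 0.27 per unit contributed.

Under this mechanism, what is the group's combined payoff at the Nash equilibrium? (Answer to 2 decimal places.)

With the mechanism, a contributed unit returns (7.1/11) / 0.27 = 2.3906 per unit of net cost to the contributor — now above 1 — so contributing fully is weakly dominant for every player.
So the Nash equilibrium is full contribution by all 11; the group earns 11 × (35 × 0.73 + 7.1 × 35) = 3014.55.

3014.55 credits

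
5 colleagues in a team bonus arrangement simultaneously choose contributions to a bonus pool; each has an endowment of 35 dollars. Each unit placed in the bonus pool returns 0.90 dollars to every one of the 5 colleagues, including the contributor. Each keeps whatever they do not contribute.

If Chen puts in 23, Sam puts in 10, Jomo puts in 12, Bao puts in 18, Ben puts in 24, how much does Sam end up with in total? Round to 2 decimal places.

Total contributed: 23 + 10 + 12 + 18 + 24 = 87.
Each receives 0.90 × 87 = 78.30 from the bonus pool.
Sam keeps 35 − 10 = 25, so Sam's payoff is 25 + 78.30 = 103.30.

103.30 dollars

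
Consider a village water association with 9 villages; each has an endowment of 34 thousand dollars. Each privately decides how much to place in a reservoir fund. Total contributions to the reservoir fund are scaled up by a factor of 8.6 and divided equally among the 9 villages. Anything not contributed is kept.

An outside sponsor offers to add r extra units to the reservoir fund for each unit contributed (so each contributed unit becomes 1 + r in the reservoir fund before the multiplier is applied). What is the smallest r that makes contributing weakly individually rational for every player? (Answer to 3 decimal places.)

With matching at rate r, one contributed unit becomes (1 + r) in the reservoir fund and returns 8.6 × (1 + r) / 9 to the contributor.
Setting this equal to 1: 1 + r = 9/8.6 = 1.0465.
So the minimum matching rate is r = 1.0465 − 1 = 0.047.

0.047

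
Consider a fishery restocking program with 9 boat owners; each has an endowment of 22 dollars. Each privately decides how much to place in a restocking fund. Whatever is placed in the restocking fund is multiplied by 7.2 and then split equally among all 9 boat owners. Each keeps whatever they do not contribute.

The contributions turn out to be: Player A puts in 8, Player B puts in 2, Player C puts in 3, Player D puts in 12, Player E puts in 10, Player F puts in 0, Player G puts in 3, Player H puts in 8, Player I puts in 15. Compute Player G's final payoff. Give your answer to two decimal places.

Total contributed: 8 + 2 + 3 + 12 + 10 + 0 + 3 + 8 + 15 = 61.
Each receives 7.2 × 61 / 9 = 48.80 from the restocking fund.
Player G keeps 22 − 3 = 19, so Player G's payoff is 19 + 48.80 = 67.80.

67.80 dollars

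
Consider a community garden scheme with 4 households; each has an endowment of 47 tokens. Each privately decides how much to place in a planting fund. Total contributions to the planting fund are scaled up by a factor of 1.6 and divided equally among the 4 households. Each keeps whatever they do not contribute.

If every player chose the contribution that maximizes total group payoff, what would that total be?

Each contributed unit returns 1.600 to the group as a whole (0.4000 to each of 4 players), which exceeds 1, so the social optimum is full contribution: group total = 1.600 × 188 = 300.80.

300.80 tokens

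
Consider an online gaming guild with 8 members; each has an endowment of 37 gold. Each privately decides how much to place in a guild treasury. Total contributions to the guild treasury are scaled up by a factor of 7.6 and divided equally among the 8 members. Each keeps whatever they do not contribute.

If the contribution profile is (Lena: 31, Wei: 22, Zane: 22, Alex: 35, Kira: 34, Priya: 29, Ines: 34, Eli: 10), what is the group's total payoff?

1728.20 gold

Total contributed: 31 + 22 + 22 + 35 + 34 + 29 + 34 + 10 = 217; total kept: 8 × 37 − 217 = 79.
The guild treasury pays out 7.6 × 217 = 1649.20 in aggregate.
Group total = 79 + 1649.20 = 1728.20.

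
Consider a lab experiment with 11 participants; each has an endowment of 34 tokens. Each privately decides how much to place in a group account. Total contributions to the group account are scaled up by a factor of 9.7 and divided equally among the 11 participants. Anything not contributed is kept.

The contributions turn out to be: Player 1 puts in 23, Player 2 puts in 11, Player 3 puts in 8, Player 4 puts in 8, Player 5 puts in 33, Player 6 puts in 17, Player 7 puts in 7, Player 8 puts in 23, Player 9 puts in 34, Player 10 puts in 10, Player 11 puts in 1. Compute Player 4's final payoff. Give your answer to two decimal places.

Total contributed: 23 + 11 + 8 + 8 + 33 + 17 + 7 + 23 + 34 + 10 + 1 = 175.
Each receives 9.7 × 175 / 11 = 154.32 from the group account.
Player 4 keeps 34 − 8 = 26, so Player 4's payoff is 26 + 154.32 = 180.32.

180.32 tokens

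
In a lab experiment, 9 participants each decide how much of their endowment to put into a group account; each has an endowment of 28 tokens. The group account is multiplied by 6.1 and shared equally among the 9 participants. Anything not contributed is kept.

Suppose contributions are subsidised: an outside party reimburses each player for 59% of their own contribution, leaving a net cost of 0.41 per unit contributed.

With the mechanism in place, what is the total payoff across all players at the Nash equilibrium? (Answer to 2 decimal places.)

With the mechanism, a contributed unit returns (6.1/9) / 0.41 = 1.6531 per unit of net cost to the contributor — now above 1 — so contributing fully is weakly dominant for every player.
At the Nash equilibrium everyone contributes 28. Group total payoff = 9 × (28 × 0.59 + 6.1 × 28) = 1685.88.

1685.88 tokens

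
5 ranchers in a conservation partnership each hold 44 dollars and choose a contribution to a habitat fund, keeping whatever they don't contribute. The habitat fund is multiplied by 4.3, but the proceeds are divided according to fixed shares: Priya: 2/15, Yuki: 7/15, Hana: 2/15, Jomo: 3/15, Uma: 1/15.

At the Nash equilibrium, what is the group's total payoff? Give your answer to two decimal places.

365.20 dollars

Player j's private return per contributed unit is 4.3 × (j's share). Contributing is weakly dominant for j when that share is at least 1/4.3 = 0.2326, and contributing 0 is dominant otherwise.
The only share above 0.2326 is Yuki's 7/15, contributing 44; the remaining 4 contribute 0. Total contributed: 44.
The habitat fund pays out 4.3 × 44 = 189.20 in total (split across the unequal shares, but the aggregate is all that matters for the group sum).
The 4 free-riders keep 44 each, adding 176. Group total = 176 + 189.20 = 365.20.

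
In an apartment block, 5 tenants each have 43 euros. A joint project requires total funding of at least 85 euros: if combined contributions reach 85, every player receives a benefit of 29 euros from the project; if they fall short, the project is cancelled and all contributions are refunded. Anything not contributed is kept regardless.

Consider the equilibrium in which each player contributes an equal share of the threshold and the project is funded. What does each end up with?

55 euros

Equal share of the threshold: 85/5 = 17.
At this profile no one gains by cutting their contribution: any cut drops the total below 85, the project is cancelled, contributions are refunded, and the deviator ends with 43, which is less than 43 − 17 + 29 = 55. Contributing more than 17 just wastes the excess. So contributing exactly 17 is a best response.
Each player's payoff: 43 − 17 + 29 = 55.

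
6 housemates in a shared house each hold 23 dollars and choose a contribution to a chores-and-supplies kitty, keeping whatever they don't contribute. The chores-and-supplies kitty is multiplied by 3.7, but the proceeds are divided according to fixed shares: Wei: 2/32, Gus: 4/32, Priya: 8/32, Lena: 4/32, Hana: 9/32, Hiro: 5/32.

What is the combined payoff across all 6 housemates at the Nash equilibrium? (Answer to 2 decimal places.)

200.10 dollars

For player j, contributing a unit is worthwhile iff 3.7 × (j's share) ≥ 1, i.e. iff j's share is at least 0.2703.
The only share above 0.2703 is Hana's 9/32, contributing 23; the remaining 5 contribute 0. Total contributed: 23.
The chores-and-supplies kitty pays out 3.7 × 23 = 85.10 in total (split across the unequal shares, but the aggregate is all that matters for the group sum).
The 5 free-riders keep 23 each, adding 115. Group total = 115 + 85.10 = 200.10.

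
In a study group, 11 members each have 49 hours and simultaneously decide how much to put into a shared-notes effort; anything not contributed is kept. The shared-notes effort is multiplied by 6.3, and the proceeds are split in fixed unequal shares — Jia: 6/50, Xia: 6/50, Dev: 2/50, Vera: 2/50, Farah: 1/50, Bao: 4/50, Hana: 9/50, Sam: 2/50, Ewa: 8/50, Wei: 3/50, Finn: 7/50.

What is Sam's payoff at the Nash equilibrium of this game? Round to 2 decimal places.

73.70 hours

Each unit j contributes comes back to j as 6.3 × (j's share), so j prefers to contribute only if that share exceeds 1/6.3 = 0.1587; otherwise keeping the unit dominates.
Hana and Ewa are above the threshold, contributing 49 each; the remaining 9 contribute 0. Total contributed: 98.
Sam keeps 49 and receives 6.3 × 98 × 2/50 = 24.70 from the shared-notes effort, for a payoff of 73.70.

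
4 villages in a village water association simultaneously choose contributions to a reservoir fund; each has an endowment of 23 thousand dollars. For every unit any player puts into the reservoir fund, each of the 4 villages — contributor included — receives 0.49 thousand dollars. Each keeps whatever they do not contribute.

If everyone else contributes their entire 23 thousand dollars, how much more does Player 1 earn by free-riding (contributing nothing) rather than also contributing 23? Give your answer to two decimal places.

11.73 thousand dollars

Switching from a contribution of 23 to 0 lets Player 1 keep an extra 23 thousand dollars, but lowers the reservoir fund by 23, which costs Player 1 their own share of that drop: 0.49 × 23 = 11.27.
Net gain = 23 − 11.27 = 11.73. The private return per contributed unit (0.49) is below 1, so free-riding is indeed the best response regardless of what the others do.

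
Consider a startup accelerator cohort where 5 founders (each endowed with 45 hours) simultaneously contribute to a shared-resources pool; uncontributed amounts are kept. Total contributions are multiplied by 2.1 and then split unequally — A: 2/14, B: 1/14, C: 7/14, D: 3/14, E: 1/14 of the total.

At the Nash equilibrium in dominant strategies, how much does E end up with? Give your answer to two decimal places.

51.75 hours

Each unit j contributes comes back to j as 2.1 × (j's share), so j prefers to contribute only if that share exceeds 1/2.1 = 0.4762; otherwise keeping the unit dominates.
The only share above 0.4762 is C's 7/14, contributing 45; the remaining 4 contribute 0. Total contributed: 45.
E keeps 45 and receives 2.1 × 45 × 1/14 = 6.75 from the shared-resources pool, for a payoff of 51.75.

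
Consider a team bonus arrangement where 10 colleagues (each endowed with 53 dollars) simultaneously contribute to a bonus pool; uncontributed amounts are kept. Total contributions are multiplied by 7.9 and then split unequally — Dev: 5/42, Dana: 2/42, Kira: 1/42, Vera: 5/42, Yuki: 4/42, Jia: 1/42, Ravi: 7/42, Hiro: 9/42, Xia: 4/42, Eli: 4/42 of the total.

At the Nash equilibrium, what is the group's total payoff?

For player j, contributing a unit is worthwhile iff 7.9 × (j's share) ≥ 1, i.e. iff j's share is at least 0.1266.
Ravi and Hiro clear that bar, contributing 53 each; the remaining 8 contribute 0. Total contributed: 106.
The bonus pool pays out 7.9 × 106 = 837.40 in total (split across the unequal shares, but the aggregate is all that matters for the group sum).
The 8 free-riders keep 53 each, adding 424. Group total = 424 + 837.40 = 1261.40.

1261.40 dollars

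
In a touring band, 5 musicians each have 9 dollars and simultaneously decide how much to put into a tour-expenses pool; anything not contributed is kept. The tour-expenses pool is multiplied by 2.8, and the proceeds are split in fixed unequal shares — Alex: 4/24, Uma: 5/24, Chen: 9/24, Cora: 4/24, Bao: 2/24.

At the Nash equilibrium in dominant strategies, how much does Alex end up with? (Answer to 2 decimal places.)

A player with share s gets back 2.8·s per unit contributed, so full contribution is dominant for anyone with s > 1/2.8 = 0.3571 and zero contribution is dominant for anyone below.
Chen alone (share 9/24) is above the threshold, contributing 9; the remaining 4 contribute 0. Total contributed: 9.
Alex keeps 9 and receives 2.8 × 9 × 4/24 = 4.20 from the tour-expenses pool, for a payoff of 13.20.

13.20 dollars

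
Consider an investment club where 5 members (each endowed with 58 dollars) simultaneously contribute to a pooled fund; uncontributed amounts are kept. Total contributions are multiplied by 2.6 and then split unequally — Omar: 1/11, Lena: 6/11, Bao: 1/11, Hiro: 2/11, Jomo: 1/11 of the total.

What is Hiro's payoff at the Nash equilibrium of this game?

For player j, contributing a unit is worthwhile iff 2.6 × (j's share) ≥ 1, i.e. iff j's share is at least 0.3846.
The only share above 0.3846 is Lena's 6/11, contributing 58; the remaining 4 contribute 0. Total contributed: 58.
Hiro keeps 58 and receives 2.6 × 58 × 2/11 = 27.42 from the pooled fund, for a payoff of 85.42.

85.42 dollars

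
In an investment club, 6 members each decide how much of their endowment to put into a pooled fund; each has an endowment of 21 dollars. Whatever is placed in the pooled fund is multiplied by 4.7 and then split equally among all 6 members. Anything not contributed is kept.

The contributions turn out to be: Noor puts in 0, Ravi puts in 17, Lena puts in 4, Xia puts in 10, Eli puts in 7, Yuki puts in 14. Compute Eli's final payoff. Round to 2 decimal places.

54.73 dollars

Total contributed: 0 + 17 + 4 + 10 + 7 + 14 = 52.
Each receives 4.7 × 52 / 6 = 40.73 from the pooled fund.
Eli keeps 21 − 7 = 14, so Eli's payoff is 14 + 40.73 = 54.73.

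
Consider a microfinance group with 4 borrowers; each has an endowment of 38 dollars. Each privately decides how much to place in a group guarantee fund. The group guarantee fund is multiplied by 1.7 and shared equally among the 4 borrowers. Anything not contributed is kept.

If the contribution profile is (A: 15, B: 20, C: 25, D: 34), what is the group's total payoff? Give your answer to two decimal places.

217.80 dollars

Total contributed: 15 + 20 + 25 + 34 = 94; total kept: 4 × 38 − 94 = 58.
The group guarantee fund pays out 1.7 × 94 = 159.80 in aggregate.
Group total = 58 + 159.80 = 217.80.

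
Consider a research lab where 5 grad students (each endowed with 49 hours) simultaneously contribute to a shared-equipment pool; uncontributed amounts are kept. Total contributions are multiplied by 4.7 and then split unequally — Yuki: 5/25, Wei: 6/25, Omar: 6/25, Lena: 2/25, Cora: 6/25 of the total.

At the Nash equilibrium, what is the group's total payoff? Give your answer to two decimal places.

788.90 hours

A player with share s gets back 4.7·s per unit contributed, so full contribution is dominant for anyone with s > 1/4.7 = 0.2128 and zero contribution is dominant for anyone below.
The shares above 0.2128 belong to Wei, Omar and Cora, contributing 49 each; the remaining 2 contribute 0. Total contributed: 147.
The shared-equipment pool pays out 4.7 × 147 = 690.90 in total (split across the unequal shares, but the aggregate is all that matters for the group sum).
The 2 free-riders keep 49 each, adding 98. Group total = 98 + 690.90 = 788.90.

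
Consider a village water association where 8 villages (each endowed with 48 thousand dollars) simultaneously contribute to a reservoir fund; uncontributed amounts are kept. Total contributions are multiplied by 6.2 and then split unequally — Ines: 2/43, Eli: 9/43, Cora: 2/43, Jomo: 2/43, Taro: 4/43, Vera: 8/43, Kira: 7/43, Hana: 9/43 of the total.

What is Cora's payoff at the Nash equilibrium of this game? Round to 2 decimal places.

A player with share s gets back 6.2·s per unit contributed, so full contribution is dominant for anyone with s > 1/6.2 = 0.1613 and zero contribution is dominant for anyone below.
Eli, Vera, Kira and Hana clear that bar, contributing 48 each; the remaining 4 contribute 0. Total contributed: 192.
Cora keeps 48 and receives 6.2 × 192 × 2/43 = 55.37 from the reservoir fund, for a payoff of 103.37.

103.37 thousand dollars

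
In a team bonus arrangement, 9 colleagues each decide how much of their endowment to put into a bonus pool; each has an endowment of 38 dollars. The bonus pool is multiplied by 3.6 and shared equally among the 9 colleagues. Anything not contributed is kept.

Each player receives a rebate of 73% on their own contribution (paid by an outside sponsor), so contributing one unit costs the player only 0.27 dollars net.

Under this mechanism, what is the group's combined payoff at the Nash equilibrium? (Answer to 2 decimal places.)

With the mechanism, a contributed unit returns (3.6/9) / 0.27 = 1.4815 per unit of net cost to the contributor — now above 1 — so contributing fully is weakly dominant for every player.
So the Nash equilibrium is full contribution by all 9; the group earns 9 × (38 × 0.73 + 3.6 × 38) = 1480.86.

1480.86 dollars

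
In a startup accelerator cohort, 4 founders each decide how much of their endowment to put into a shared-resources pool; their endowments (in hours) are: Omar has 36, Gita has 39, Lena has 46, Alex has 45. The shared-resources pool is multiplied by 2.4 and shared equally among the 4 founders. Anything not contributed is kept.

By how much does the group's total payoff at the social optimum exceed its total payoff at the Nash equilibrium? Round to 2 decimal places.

The private return per contributed unit is 2.4/4 = 0.6000 < 1 for every player regardless of endowment, so the Nash equilibrium is zero contribution and the group total is Σ E_j = 36 + 39 + 46 + 45 = 166.
Each contributed unit returns 2.400 to the group, so the social optimum is full contribution by everyone: group total = 2.400 × 166 = 398.40.
Efficiency loss = (2.400 − 1) × 166 = 232.40.

232.40 hours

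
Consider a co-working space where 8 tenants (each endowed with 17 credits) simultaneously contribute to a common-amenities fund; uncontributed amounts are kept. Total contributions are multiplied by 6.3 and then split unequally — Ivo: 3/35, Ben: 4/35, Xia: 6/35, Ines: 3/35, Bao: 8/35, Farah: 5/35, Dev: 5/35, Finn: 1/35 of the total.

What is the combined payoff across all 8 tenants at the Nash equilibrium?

A player with share s gets back 6.3·s per unit contributed, so full contribution is dominant for anyone with s > 1/6.3 = 0.1587 and zero contribution is dominant for anyone below.
Xia and Bao are above the threshold, contributing 17 each; the remaining 6 contribute 0. Total contributed: 34.
The common-amenities fund pays out 6.3 × 34 = 214.20 in total (split across the unequal shares, but the aggregate is all that matters for the group sum).
The 6 free-riders keep 17 each, adding 102. Group total = 102 + 214.20 = 316.20.

316.20 credits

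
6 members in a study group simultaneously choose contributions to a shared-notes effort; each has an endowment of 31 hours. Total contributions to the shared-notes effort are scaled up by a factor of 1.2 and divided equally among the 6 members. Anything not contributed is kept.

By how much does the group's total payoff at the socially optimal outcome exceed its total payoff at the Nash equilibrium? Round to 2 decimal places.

Each contributed unit returns 1.2/6 = 0.2000 to its contributor — below 1 — so contributing 0 is dominant for every player. At the Nash equilibrium everyone keeps their 31, and the group total is 6 × 31 = 186.
Each contributed unit returns 1.200 to the group as a whole (0.2000 to each of 6 players), which exceeds 1, so the social optimum is full contribution: group total = 1.200 × 186 = 223.20.
Efficiency loss = 223.20 − 186 = 37.20.

37.20 hours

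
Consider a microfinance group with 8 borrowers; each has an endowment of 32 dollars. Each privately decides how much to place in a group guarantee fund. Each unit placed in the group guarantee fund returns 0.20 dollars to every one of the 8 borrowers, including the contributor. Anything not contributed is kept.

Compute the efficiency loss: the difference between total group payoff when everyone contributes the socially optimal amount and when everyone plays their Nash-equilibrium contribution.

The private return per contributed unit is 0.20 < 1, so contributing 0 is dominant for every player. At the Nash equilibrium everyone keeps their 32, and the group total is 8 × 32 = 256.
Each contributed unit returns 1.600 to the group as a whole (0.20 to each of 8 players), which exceeds 1, so the social optimum is full contribution: group total = 1.600 × 256 = 409.60.
Efficiency loss = 409.60 − 256 = 153.60.

153.60 dollars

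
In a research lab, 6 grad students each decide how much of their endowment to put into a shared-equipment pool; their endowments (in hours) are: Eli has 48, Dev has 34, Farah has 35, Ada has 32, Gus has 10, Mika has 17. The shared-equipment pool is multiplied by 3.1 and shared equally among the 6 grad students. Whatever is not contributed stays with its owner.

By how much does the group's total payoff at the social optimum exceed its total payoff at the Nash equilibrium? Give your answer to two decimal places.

The private return per contributed unit is 3.1/6 = 0.5167 < 1 for every player regardless of endowment, so the Nash equilibrium is zero contribution and the group total is Σ E_j = 48 + 34 + 35 + 32 + 10 + 17 = 176.
Each contributed unit returns 3.100 to the group, so the social optimum is full contribution by everyone: group total = 3.100 × 176 = 545.60.
Efficiency loss = (3.100 − 1) × 176 = 369.60.

369.60 hours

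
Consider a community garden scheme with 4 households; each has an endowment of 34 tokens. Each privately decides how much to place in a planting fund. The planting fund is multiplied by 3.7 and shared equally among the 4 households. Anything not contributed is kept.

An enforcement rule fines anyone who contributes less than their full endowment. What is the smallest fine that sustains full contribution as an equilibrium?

Given the others contribute fully, the best deviation is to contribute 0 (any partial contribution still incurs the fine and gives up units whose private return 0.9250 is below 1).
Deviating from 34 to 0 saves 34 tokens but forfeits the deviator's share of the drop in the planting fund: 3.7/4 × 34 = 31.45.
So the deviation gain is 34 − 31.45 = 2.55, and the fine must be at least 2.55 tokens to wipe it out.

2.55 tokens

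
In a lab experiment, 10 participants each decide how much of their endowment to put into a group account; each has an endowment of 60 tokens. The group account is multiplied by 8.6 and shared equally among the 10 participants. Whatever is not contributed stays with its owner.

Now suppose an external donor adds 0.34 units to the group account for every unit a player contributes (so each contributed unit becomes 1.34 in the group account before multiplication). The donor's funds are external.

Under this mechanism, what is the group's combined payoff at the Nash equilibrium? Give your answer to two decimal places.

6914.40 tokens

Under the mechanism each unit contributed yields 8.6 × 1.34 / 10 = 1.1524 back to its contributor per unit of net cost, which exceeds 1, making full contribution the dominant choice for everyone.
At the Nash equilibrium everyone contributes 60. Group total payoff = 8.6 × 1.34 × 600 = 6914.40.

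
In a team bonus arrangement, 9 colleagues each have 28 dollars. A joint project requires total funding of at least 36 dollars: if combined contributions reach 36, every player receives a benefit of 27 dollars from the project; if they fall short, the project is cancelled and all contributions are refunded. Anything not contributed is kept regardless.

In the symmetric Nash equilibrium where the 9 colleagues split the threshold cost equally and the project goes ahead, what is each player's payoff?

51 dollars

Equal share of the threshold: 36/9 = 4.
At this profile no one gains by cutting their contribution: any cut drops the total below 36, the project is cancelled, contributions are refunded, and the deviator ends with 28, which is less than 28 − 4 + 27 = 51. Contributing more than 4 just wastes the excess. So contributing exactly 4 is a best response.
Each player's payoff: 28 − 4 + 27 = 51.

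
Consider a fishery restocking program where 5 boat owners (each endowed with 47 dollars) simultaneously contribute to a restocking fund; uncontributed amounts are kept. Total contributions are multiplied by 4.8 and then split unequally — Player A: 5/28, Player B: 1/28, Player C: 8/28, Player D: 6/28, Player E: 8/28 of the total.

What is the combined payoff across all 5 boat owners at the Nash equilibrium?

For player j, contributing a unit is worthwhile iff 4.8 × (j's share) ≥ 1, i.e. iff j's share is at least 0.2083.
The shares above 0.2083 belong to Player C, Player D and Player E, contributing 47 each; the remaining 2 contribute 0. Total contributed: 141.
The restocking fund pays out 4.8 × 141 = 676.80 in total (split across the unequal shares, but the aggregate is all that matters for the group sum).
The 2 free-riders keep 47 each, adding 94. Group total = 94 + 676.80 = 770.80.

770.80 dollars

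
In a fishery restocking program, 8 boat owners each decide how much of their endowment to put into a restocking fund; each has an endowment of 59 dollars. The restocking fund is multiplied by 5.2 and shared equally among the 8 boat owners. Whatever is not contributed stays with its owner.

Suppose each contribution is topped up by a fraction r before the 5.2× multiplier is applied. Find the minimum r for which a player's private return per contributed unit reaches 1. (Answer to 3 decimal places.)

With matching at rate r, one contributed unit becomes (1 + r) in the restocking fund and returns 5.2 × (1 + r) / 8 to the contributor.
Setting this equal to 1: 1 + r = 8/5.2 = 1.5385.
So the minimum matching rate is r = 1.5385 − 1 = 0.538.

0.538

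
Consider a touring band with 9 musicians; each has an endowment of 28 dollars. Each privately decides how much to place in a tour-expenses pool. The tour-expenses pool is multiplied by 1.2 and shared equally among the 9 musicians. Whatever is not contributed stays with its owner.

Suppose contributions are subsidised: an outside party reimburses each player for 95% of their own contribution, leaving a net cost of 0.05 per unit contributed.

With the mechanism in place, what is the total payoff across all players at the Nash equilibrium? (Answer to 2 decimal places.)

The effective private return per unit is now (1.2/9) / 0.05 = 2.6667 > 1, so every player's dominant strategy flips to full contribution.
So the Nash equilibrium is full contribution by all 9; the group earns 9 × (28 × 0.95 + 1.2 × 28) = 541.80.

541.80 dollars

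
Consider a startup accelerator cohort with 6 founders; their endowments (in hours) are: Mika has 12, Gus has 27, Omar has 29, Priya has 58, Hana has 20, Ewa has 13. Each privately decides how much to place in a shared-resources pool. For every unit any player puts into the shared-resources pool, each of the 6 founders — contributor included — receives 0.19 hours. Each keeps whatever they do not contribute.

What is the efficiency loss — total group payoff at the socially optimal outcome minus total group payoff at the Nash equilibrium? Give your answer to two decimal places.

The private return per contributed unit is 0.19 < 1 for everyone, so the Nash equilibrium is zero contribution and the group total is Σ E_j = 12 + 27 + 29 + 58 + 20 + 13 = 159.
Each contributed unit returns 1.140 to the group, so the social optimum is full contribution by everyone: group total = 1.140 × 159 = 181.26.
Efficiency loss = (1.140 − 1) × 159 = 22.26.

22.26 hours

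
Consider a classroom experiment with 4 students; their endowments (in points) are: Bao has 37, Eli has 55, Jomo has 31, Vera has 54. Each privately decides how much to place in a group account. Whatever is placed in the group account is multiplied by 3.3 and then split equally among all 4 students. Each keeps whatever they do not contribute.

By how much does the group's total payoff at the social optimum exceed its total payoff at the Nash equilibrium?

The private return per contributed unit is 3.3/4 = 0.8250 < 1 for every player regardless of endowment, so the Nash equilibrium is zero contribution and the group total is Σ E_j = 37 + 55 + 31 + 54 = 177.
Each contributed unit returns 3.300 to the group, so the social optimum is full contribution by everyone: group total = 3.300 × 177 = 584.10.
Efficiency loss = (3.300 − 1) × 177 = 407.10.

407.10 points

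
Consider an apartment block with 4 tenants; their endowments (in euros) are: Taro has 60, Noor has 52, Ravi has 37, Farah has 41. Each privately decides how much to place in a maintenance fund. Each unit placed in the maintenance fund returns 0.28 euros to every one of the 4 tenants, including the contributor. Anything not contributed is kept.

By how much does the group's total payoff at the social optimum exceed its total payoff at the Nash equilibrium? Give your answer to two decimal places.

The private return per contributed unit is 0.28 < 1 for everyone, so the Nash equilibrium is zero contribution and the group total is Σ E_j = 60 + 52 + 37 + 41 = 190.
Each contributed unit returns 1.120 to the group, so the social optimum is full contribution by everyone: group total = 1.120 × 190 = 212.80.
Efficiency loss = (1.120 − 1) × 190 = 22.80.

22.80 euros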